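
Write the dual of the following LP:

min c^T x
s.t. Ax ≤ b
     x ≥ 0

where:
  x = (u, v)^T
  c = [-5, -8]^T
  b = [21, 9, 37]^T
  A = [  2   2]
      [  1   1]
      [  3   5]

Primal min cᵀx s.t. Ax ≤ b, x ≥ 0  →  Dual max −bᵀy s.t. Aᵀy ≥ −c, y ≥ 0.

Maximize: z = -21y1 - 9y2 - 37y3

Subject to:
  2y1 + y2 + 3y3 ≥ 5
  2y1 + y2 + 5y3 ≥ 8
  y1, y2, y3 ≥ 0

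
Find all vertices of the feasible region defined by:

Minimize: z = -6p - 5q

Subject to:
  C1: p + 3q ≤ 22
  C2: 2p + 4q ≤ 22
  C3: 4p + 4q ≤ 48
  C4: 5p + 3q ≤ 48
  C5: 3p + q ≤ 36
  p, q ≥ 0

(0, 0), (9.6, 0), (9, 1), (0, 5.5)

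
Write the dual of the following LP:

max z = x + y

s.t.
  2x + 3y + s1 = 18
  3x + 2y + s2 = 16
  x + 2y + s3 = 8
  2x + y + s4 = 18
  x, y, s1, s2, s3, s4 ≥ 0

Primal max cᵀx s.t. Ax ≤ b, x ≥ 0  →  Dual min bᵀy s.t. Aᵀy ≥ c, y ≥ 0.

Minimize: z = 18y1 + 16y2 + 8y3 + 18y4

Subject to:
  2y1 + 3y2 + y3 + 2y4 ≥ 1
  3y1 + 2y2 + 2y3 + y4 ≥ 1
  y1, y2, y3, y4 ≥ 0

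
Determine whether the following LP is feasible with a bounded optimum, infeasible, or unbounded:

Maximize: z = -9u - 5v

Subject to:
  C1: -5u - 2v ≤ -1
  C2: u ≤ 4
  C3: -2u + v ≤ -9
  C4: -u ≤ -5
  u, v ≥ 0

Infeasible (no feasible solution exists)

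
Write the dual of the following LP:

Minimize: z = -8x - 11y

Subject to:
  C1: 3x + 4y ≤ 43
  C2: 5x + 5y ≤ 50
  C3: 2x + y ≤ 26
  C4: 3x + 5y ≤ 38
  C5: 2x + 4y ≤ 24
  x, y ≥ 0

Primal min cᵀx s.t. Ax ≤ b, x ≥ 0  →  Dual max −bᵀy s.t. Aᵀy ≥ −c, y ≥ 0.

Maximize: z = -43y1 - 50y2 - 26y3 - 38y4 - 24y5

Subject to:
  3y1 + 5y2 + 2y3 + 3y4 + 2y5 ≥ 8
  4y1 + 5y2 + y3 + 5y4 + 4y5 ≥ 11
  y1, y2, y3, y4, y5 ≥ 0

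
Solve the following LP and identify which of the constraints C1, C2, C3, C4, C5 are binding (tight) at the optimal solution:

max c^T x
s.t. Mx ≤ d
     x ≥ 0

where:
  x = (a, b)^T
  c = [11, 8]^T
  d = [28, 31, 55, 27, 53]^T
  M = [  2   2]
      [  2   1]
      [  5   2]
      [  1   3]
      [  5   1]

At a = 9, b = 5, compute slack b - a·x for each constraint:
  C1: 28 − 28 = 0  (binding)
  C2: 31 − 23 = 8  (slack)
  C3: 55 − 55 = 0  (binding)
  C4: 27 − 24 = 3  (slack)
  C5: 53 − 50 = 3  (slack)

Optimal: a = 9, b = 5
Binding: C1, C3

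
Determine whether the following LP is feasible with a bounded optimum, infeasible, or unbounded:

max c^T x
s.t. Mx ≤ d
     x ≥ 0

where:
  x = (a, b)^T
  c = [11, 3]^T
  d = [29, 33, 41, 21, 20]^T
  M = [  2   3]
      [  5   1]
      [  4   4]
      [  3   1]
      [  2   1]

Feasible with a bounded optimal solution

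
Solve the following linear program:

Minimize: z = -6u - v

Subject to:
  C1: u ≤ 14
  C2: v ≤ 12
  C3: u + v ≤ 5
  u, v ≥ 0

Evaluate the objective at each vertex of the feasible region:
  z(0, 0) = 0
  z(5, 0) = -30  ←
  z(0, 5) = -5
The minimum is at u = 5, v = 0.

u = 5, v = 0, z = -30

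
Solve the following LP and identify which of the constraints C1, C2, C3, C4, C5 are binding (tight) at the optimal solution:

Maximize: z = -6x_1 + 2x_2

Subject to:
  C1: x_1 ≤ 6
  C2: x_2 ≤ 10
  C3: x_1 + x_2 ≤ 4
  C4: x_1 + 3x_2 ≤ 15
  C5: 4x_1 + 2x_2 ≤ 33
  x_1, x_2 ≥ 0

At x_1 = 0, x_2 = 4, compute slack b - a·x for each constraint:
  C1: 6 − 0 = 6  (slack)
  C2: 10 − 4 = 6  (slack)
  C3: 4 − 4 = 0  (binding)
  C4: 15 − 12 = 3  (slack)
  C5: 33 − 8 = 25  (slack)

Optimal: x_1 = 0, x_2 = 4
Binding: C3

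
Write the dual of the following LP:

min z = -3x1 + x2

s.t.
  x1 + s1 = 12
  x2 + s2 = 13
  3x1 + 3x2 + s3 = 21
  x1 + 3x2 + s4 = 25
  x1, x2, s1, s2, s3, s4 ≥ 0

Primal min cᵀx s.t. Ax ≤ b, x ≥ 0  →  Dual max −bᵀy s.t. Aᵀy ≥ −c, y ≥ 0.

Maximize: z = -12y1 - 13y2 - 21y3 - 25y4

Subject to:
  y1 + 3y3 + y4 ≥ 3
  y2 + 3y3 + 3y4 ≥ -1
  y1, y2, y3, y4 ≥ 0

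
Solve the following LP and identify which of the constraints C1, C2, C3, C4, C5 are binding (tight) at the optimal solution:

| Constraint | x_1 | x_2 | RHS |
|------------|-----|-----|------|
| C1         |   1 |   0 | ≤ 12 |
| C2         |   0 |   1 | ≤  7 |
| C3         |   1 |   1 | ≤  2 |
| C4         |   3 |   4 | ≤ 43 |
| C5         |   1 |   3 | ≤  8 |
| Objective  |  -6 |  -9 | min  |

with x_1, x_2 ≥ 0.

At x_1 = 0, x_2 = 2, compute slack b - a·x for each constraint:
  C1: 12 − 0 = 12  (slack)
  C2: 7 − 2 = 5  (slack)
  C3: 2 − 2 = 0  (binding)
  C4: 43 − 8 = 35  (slack)
  C5: 8 − 6 = 2  (slack)

Optimal: x_1 = 0, x_2 = 2
Binding: C3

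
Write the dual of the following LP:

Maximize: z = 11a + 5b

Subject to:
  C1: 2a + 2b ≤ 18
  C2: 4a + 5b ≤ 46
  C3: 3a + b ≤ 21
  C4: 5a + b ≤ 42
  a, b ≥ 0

Primal max cᵀx s.t. Ax ≤ b, x ≥ 0  →  Dual min bᵀy s.t. Aᵀy ≥ c, y ≥ 0.

Minimize: z = 18y1 + 46y2 + 21y3 + 42y4

Subject to:
  2y1 + 4y2 + 3y3 + 5y4 ≥ 11
  2y1 + 5y2 + y3 + y4 ≥ 5
  y1, y2, y3, y4 ≥ 0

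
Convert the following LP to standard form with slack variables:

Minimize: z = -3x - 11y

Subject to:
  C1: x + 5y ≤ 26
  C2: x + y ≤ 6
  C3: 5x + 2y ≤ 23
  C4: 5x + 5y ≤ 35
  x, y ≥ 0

min z = -3x - 11y

s.t.
  x + 5y + s1 = 26
  x + y + s2 = 6
  5x + 2y + s3 = 23
  5x + 5y + s4 = 35
  x, y, s1, s2, s3, s4 ≥ 0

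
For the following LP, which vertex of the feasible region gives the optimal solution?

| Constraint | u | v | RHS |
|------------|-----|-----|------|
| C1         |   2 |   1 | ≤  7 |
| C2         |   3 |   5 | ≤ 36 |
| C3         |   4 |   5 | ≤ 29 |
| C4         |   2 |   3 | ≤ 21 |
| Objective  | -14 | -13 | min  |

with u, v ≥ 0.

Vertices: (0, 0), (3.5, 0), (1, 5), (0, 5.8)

Evaluate the objective at each vertex of the feasible region:
  z(0, 0) = 0
  z(3.5, 0) = -49
  z(1, 5) = -79  ←
  z(0, 5.8) = -75.4
The minimum is at u = 1, v = 5.

(1, 5)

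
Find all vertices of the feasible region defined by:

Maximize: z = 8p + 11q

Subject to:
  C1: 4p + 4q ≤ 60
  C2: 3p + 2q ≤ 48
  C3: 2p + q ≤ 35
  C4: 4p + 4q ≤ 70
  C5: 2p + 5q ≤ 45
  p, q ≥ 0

(0, 0), (15, 0), (10, 5), (0, 9)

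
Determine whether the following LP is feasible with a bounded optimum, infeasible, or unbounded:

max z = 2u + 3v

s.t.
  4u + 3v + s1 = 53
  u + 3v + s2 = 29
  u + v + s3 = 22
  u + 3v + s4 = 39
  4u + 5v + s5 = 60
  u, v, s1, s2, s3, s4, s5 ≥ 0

Feasible with a bounded optimal solution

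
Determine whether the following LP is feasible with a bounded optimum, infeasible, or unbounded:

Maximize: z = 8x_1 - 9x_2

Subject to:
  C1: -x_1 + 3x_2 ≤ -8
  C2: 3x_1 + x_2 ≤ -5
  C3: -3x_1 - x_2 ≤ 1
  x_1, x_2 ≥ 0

Infeasible (no feasible solution exists)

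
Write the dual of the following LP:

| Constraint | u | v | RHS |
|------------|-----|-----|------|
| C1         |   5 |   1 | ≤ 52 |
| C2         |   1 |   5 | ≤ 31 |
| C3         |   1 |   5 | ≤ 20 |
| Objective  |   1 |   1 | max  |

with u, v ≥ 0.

Primal max cᵀx s.t. Ax ≤ b, x ≥ 0  →  Dual min bᵀy s.t. Aᵀy ≥ c, y ≥ 0.

Minimize: z = 52y1 + 31y2 + 20y3

Subject to:
  5y1 + y2 + y3 ≥ 1
  y1 + 5y2 + 5y3 ≥ 1
  y1, y2, y3 ≥ 0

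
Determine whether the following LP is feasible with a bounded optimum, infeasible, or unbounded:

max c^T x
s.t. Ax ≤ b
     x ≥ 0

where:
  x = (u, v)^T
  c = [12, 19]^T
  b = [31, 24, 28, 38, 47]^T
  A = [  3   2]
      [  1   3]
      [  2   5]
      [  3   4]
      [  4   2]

Feasible with a bounded optimal solution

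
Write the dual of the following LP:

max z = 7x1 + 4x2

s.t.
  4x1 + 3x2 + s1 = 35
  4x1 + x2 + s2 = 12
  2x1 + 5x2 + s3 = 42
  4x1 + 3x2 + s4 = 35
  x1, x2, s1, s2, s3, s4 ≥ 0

Primal max cᵀx s.t. Ax ≤ b, x ≥ 0  →  Dual min bᵀy s.t. Aᵀy ≥ c, y ≥ 0.

Minimize: z = 35y1 + 12y2 + 42y3 + 35y4

Subject to:
  4y1 + 4y2 + 2y3 + 4y4 ≥ 7
  3y1 + y2 + 5y3 + 3y4 ≥ 4
  y1, y2, y3, y4 ≥ 0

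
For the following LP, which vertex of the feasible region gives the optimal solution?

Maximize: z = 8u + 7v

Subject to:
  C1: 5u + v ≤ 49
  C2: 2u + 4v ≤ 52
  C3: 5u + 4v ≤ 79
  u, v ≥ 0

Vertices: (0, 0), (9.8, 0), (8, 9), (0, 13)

Evaluate the objective at each vertex of the feasible region:
  z(0, 0) = 0
  z(9.8, 0) = 78.4
  z(8, 9) = 127  ←
  z(0, 13) = 91
The maximum is at u = 8, v = 9.

(8, 9)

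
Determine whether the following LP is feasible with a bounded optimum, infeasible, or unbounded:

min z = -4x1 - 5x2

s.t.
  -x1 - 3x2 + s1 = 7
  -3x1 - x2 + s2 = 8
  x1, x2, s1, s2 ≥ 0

Unbounded (objective can decrease without bound)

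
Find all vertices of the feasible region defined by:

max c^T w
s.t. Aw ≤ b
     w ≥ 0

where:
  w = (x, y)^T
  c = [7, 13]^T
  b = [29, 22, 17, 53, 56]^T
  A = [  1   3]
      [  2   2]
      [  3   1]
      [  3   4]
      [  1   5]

(0, 0), (5.667, 0), (3, 8), (2, 9), (0, 9.667)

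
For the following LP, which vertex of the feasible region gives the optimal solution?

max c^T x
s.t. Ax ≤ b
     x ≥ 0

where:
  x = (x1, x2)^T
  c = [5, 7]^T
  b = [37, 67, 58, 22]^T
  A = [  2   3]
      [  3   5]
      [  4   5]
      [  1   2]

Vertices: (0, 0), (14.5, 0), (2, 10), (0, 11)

Evaluate the objective at each vertex of the feasible region:
  z(0, 0) = 0
  z(14.5, 0) = 72.5
  z(2, 10) = 80  ←
  z(0, 11) = 77
The maximum is at x1 = 2, x2 = 10.

(2, 10)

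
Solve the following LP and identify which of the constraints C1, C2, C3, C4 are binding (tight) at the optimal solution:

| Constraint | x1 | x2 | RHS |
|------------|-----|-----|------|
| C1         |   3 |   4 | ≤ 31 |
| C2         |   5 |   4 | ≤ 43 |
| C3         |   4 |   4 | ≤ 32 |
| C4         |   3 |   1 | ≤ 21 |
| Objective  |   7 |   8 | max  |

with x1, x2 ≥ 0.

At x1 = 1, x2 = 7, compute slack b - a·x for each constraint:
  C1: 31 − 31 = 0  (binding)
  C2: 43 − 33 = 10  (slack)
  C3: 32 − 32 = 0  (binding)
  C4: 21 − 10 = 11  (slack)

Optimal: x1 = 1, x2 = 7
Binding: C1, C3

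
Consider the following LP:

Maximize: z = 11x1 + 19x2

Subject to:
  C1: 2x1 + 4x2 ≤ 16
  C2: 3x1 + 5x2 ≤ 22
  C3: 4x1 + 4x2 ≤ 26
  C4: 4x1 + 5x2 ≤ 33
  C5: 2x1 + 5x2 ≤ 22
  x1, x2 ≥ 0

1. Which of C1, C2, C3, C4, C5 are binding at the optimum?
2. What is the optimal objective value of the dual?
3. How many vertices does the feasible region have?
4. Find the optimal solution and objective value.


1. C1, C2
2. 82
3. 5
4. x1 = 4, x2 = 2, z = 82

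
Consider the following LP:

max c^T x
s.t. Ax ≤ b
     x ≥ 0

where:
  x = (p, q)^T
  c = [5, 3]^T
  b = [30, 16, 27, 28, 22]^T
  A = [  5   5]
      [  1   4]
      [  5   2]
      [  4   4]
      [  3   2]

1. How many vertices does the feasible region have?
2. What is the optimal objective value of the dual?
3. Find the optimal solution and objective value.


1. 5
2. 28
3. p = 5, q = 1, z = 28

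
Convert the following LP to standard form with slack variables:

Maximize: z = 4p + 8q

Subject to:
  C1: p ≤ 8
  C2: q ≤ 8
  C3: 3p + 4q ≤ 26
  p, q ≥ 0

max z = 4p + 8q

s.t.
  p + s1 = 8
  q + s2 = 8
  3p + 4q + s3 = 26
  p, q, s1, s2, s3 ≥ 0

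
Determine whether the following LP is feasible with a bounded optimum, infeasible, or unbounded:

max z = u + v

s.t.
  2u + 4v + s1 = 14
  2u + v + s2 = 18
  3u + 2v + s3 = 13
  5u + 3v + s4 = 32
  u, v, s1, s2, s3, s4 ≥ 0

Feasible with a bounded optimal solution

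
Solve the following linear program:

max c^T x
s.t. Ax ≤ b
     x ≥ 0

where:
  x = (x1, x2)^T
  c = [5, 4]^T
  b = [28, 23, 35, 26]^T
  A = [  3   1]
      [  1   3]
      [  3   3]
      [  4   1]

Evaluate the objective at each vertex of the feasible region:
  z(0, 0) = 0
  z(6.5, 0) = 32.5
  z(5, 6) = 49  ←
  z(0, 7.667) = 30.67
The maximum is at x1 = 5, x2 = 6.

x1 = 5, x2 = 6, z = 49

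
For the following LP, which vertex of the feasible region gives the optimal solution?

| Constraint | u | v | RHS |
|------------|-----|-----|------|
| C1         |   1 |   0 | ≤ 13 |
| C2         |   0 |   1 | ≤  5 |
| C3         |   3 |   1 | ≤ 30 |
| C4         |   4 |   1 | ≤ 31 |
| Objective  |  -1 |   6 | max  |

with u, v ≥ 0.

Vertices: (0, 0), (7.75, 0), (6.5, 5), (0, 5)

Evaluate the objective at each vertex of the feasible region:
  z(0, 0) = 0
  z(7.75, 0) = -7.75
  z(6.5, 5) = 23.5
  z(0, 5) = 30  ←
The maximum is at u = 0, v = 5.

(0, 5)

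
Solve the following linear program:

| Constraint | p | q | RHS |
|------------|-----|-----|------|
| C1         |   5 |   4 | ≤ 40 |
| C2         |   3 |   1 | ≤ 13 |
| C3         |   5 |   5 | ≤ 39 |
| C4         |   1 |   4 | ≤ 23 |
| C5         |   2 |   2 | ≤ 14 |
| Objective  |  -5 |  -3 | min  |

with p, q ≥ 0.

Evaluate the objective at each vertex of the feasible region:
  z(0, 0) = 0
  z(4.333, 0) = -21.67
  z(3, 4) = -27  ←
  z(1.667, 5.333) = -24.33
  z(0, 5.75) = -17.25
The minimum is at p = 3, q = 4.

p = 3, q = 4, z = -27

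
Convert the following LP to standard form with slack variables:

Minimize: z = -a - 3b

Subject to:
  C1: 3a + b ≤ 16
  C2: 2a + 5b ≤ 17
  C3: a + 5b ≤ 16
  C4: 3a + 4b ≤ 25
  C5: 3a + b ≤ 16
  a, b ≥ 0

min z = -a - 3b

s.t.
  3a + b + s1 = 16
  2a + 5b + s2 = 17
  a + 5b + s3 = 16
  3a + 4b + s4 = 25
  3a + b + s5 = 16
  a, b, s1, s2, s3, s4, s5 ≥ 0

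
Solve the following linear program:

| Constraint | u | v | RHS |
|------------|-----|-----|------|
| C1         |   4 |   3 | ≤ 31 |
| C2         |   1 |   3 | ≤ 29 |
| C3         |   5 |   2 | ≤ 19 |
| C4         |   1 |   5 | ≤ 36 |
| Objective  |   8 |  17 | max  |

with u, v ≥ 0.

Evaluate the objective at each vertex of the feasible region:
  z(0, 0) = 0
  z(3.8, 0) = 30.4
  z(1, 7) = 127  ←
  z(0, 7.2) = 122.4
The maximum is at u = 1, v = 7.

u = 1, v = 7, z = 127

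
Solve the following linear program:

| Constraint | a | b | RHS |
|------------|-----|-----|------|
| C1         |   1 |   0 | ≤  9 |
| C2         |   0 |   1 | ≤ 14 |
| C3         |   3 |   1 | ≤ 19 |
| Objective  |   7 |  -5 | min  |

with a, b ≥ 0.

Evaluate the objective at each vertex of the feasible region:
  z(0, 0) = 0
  z(6.333, 0) = 44.33
  z(1.667, 14) = -58.33
  z(0, 14) = -70  ←
The minimum is at a = 0, b = 14.

a = 0, b = 14, z = -70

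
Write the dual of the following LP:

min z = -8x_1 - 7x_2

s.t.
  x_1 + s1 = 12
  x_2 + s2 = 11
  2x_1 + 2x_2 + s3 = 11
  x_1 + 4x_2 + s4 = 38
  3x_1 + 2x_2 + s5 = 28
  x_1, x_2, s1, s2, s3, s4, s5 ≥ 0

Primal min cᵀx s.t. Ax ≤ b, x ≥ 0  →  Dual max −bᵀy s.t. Aᵀy ≥ −c, y ≥ 0.

Maximize: z = -12y1 - 11y2 - 11y3 - 38y4 - 28y5

Subject to:
  y1 + 2y3 + y4 + 3y5 ≥ 8
  y2 + 2y3 + 4y4 + 2y5 ≥ 7
  y1, y2, y3, y4, y5 ≥ 0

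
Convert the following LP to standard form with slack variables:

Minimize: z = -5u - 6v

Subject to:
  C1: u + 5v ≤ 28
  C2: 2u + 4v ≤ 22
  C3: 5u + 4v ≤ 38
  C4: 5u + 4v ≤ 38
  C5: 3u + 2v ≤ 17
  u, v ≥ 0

min z = -5u - 6v

s.t.
  u + 5v + s1 = 28
  2u + 4v + s2 = 22
  5u + 4v + s3 = 38
  5u + 4v + s4 = 38
  3u + 2v + s5 = 17
  u, v, s1, s2, s3, s4, s5 ≥ 0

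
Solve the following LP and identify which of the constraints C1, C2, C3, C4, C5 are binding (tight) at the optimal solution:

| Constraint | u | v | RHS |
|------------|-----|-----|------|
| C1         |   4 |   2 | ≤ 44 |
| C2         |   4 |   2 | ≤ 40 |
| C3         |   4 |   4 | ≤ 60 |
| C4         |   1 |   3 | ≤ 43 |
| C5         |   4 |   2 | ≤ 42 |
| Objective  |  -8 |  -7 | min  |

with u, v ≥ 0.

At u = 5, v = 10, compute slack b - a·x for each constraint:
  C1: 44 − 40 = 4  (slack)
  C2: 40 − 40 = 0  (binding)
  C3: 60 − 60 = 0  (binding)
  C4: 43 − 35 = 8  (slack)
  C5: 42 − 40 = 2  (slack)

Optimal: u = 5, v = 10
Binding: C2, C3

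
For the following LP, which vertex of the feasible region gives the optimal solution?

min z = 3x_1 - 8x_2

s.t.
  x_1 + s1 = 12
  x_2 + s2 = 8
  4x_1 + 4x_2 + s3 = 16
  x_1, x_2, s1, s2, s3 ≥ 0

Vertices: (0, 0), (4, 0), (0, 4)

Evaluate the objective at each vertex of the feasible region:
  z(0, 0) = 0
  z(4, 0) = 12
  z(0, 4) = -32  ←
The minimum is at x_1 = 0, x_2 = 4.

(0, 4)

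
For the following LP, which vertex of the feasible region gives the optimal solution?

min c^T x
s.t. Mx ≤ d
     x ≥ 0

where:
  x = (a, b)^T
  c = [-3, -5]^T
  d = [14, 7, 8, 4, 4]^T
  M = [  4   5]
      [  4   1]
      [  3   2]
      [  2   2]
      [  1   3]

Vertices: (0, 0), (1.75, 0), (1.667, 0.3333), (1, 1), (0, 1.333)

Evaluate the objective at each vertex of the feasible region:
  z(0, 0) = 0
  z(1.75, 0) = -5.25
  z(1.667, 0.3333) = -6.667
  z(1, 1) = -8  ←
  z(0, 1.333) = -6.667
The minimum is at a = 1, b = 1.

(1, 1)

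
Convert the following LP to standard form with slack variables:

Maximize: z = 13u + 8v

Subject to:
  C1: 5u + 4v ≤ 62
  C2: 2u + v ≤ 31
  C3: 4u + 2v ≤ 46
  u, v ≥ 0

max z = 13u + 8v

s.t.
  5u + 4v + s1 = 62
  2u + v + s2 = 31
  4u + 2v + s3 = 46
  u, v, s1, s2, s3 ≥ 0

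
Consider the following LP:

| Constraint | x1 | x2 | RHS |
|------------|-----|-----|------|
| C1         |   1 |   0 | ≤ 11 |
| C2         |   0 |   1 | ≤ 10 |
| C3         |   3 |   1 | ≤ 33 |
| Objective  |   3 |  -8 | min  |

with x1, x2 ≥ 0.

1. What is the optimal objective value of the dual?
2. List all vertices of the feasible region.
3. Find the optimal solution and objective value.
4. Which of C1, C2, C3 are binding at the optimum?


1. -80
2. (0, 0), (11, 0), (7.667, 10), (0, 10)
3. x1 = 0, x2 = 10, z = -80
4. C2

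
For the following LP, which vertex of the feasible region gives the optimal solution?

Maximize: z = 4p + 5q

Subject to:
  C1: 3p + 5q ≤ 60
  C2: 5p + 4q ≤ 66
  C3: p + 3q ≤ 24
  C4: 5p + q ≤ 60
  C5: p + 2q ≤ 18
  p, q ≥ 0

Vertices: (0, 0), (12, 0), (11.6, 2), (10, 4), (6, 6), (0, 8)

Evaluate the objective at each vertex of the feasible region:
  z(0, 0) = 0
  z(12, 0) = 48
  z(11.6, 2) = 56.4
  z(10, 4) = 60  ←
  z(6, 6) = 54
  z(0, 8) = 40
The maximum is at p = 10, q = 4.

(10, 4)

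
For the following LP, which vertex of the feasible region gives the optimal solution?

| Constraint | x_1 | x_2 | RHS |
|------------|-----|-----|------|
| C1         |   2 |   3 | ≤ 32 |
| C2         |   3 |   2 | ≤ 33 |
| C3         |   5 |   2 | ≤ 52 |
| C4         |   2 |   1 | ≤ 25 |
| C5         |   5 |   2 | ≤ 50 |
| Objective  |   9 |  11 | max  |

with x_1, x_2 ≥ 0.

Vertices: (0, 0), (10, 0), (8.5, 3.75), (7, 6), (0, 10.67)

Evaluate the objective at each vertex of the feasible region:
  z(0, 0) = 0
  z(10, 0) = 90
  z(8.5, 3.75) = 117.8
  z(7, 6) = 129  ←
  z(0, 10.67) = 117.3
The maximum is at x_1 = 7, x_2 = 6.

(7, 6)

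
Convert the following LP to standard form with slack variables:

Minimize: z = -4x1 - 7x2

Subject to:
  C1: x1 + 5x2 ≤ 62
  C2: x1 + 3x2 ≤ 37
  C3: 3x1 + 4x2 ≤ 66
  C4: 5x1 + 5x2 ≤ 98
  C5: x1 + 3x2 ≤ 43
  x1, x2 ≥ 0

min z = -4x1 - 7x2

s.t.
  x1 + 5x2 + s1 = 62
  x1 + 3x2 + s2 = 37
  3x1 + 4x2 + s3 = 66
  5x1 + 5x2 + s4 = 98
  x1 + 3x2 + s5 = 43
  x1, x2, s1, s2, s3, s4, s5 ≥ 0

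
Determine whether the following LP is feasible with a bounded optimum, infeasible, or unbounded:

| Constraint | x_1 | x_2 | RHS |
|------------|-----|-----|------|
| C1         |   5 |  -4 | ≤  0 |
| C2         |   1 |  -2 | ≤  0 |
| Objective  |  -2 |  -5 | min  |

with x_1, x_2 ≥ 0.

Unbounded (objective can decrease without bound)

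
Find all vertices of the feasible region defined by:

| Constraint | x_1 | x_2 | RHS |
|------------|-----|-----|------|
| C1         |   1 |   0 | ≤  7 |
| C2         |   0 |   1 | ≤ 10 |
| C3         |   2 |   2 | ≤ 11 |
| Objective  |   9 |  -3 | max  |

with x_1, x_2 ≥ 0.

(0, 0), (5.5, 0), (0, 5.5)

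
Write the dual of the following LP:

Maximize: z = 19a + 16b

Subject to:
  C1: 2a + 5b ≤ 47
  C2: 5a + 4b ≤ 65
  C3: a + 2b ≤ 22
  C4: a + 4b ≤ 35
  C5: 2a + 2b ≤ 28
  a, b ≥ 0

Primal max cᵀx s.t. Ax ≤ b, x ≥ 0  →  Dual min bᵀy s.t. Aᵀy ≥ c, y ≥ 0.

Minimize: z = 47y1 + 65y2 + 22y3 + 35y4 + 28y5

Subject to:
  2y1 + 5y2 + y3 + y4 + 2y5 ≥ 19
  5y1 + 4y2 + 2y3 + 4y4 + 2y5 ≥ 16
  y1, y2, y3, y4, y5 ≥ 0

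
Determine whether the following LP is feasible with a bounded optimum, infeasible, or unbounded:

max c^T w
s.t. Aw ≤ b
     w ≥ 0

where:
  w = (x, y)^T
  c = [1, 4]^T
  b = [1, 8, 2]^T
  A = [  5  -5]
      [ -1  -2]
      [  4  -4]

Unbounded (objective can increase without bound)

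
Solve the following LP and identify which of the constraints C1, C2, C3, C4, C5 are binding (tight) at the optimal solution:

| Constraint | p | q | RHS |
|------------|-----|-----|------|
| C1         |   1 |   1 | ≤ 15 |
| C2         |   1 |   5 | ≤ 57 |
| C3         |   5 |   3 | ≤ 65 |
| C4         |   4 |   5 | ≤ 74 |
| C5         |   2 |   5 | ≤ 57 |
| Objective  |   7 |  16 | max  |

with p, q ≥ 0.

At p = 6, q = 9, compute slack b - a·x for each constraint:
  C1: 15 − 15 = 0  (binding)
  C2: 57 − 51 = 6  (slack)
  C3: 65 − 57 = 8  (slack)
  C4: 74 − 69 = 5  (slack)
  C5: 57 − 57 = 0  (binding)

Optimal: p = 6, q = 9
Binding: C1, C5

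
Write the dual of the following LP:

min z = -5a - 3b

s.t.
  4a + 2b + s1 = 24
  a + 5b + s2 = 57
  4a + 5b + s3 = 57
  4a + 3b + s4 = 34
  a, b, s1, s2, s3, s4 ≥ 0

Primal min cᵀx s.t. Ax ≤ b, x ≥ 0  →  Dual max −bᵀy s.t. Aᵀy ≥ −c, y ≥ 0.

Maximize: z = -24y1 - 57y2 - 57y3 - 34y4

Subject to:
  4y1 + y2 + 4y3 + 4y4 ≥ 5
  2y1 + 5y2 + 5y3 + 3y4 ≥ 3
  y1, y2, y3, y4 ≥ 0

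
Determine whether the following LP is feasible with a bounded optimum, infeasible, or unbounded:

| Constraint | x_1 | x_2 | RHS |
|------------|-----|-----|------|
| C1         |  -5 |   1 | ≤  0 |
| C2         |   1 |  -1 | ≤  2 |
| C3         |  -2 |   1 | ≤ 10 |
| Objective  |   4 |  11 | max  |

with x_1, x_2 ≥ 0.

Unbounded (objective can increase without bound)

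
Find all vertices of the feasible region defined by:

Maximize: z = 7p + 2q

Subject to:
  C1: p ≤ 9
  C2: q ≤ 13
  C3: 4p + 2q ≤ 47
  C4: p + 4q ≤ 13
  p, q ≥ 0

(0, 0), (9, 0), (9, 1), (0, 3.25)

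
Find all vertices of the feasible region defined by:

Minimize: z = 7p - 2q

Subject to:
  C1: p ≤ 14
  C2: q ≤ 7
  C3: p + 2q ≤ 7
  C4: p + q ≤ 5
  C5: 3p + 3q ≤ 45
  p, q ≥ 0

(0, 0), (5, 0), (3, 2), (0, 3.5)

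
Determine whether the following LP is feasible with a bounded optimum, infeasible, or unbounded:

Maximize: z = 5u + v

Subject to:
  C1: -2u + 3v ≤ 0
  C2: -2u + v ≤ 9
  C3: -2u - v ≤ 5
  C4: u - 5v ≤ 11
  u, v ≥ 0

Unbounded (objective can increase without bound)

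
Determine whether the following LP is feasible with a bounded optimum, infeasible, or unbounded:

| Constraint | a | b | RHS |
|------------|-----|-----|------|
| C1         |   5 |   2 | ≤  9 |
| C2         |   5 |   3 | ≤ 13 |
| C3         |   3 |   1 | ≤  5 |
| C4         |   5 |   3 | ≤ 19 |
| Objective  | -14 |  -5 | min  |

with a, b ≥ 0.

Feasible with a bounded optimal solution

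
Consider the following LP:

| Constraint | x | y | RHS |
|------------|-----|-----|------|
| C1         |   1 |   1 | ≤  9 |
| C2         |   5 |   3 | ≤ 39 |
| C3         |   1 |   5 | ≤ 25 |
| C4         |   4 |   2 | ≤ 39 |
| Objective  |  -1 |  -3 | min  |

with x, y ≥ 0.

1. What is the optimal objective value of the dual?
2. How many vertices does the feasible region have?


1. -17
2. 5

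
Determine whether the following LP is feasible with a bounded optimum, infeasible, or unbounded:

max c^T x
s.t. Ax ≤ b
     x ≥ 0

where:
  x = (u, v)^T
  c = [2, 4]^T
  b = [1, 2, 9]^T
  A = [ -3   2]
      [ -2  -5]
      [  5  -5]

Unbounded (objective can increase without bound)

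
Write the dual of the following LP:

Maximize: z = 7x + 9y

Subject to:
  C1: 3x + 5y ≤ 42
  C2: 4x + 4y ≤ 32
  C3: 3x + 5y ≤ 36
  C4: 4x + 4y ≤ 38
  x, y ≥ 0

Primal max cᵀx s.t. Ax ≤ b, x ≥ 0  →  Dual min bᵀy s.t. Aᵀy ≥ c, y ≥ 0.

Minimize: z = 42y1 + 32y2 + 36y3 + 38y4

Subject to:
  3y1 + 4y2 + 3y3 + 4y4 ≥ 7
  5y1 + 4y2 + 5y3 + 4y4 ≥ 9
  y1, y2, y3, y4 ≥ 0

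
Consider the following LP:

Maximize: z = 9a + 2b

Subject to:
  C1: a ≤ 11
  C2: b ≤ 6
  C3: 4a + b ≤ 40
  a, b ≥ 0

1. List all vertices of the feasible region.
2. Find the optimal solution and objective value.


1. (0, 0), (10, 0), (8.5, 6), (0, 6)
2. a = 10, b = 0, z = 90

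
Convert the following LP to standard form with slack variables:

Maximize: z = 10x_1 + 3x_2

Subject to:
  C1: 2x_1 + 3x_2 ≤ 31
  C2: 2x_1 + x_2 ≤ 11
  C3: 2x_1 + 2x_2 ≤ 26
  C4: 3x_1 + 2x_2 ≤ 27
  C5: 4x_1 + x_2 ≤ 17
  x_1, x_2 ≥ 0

max z = 10x_1 + 3x_2

s.t.
  2x_1 + 3x_2 + s1 = 31
  2x_1 + x_2 + s2 = 11
  2x_1 + 2x_2 + s3 = 26
  3x_1 + 2x_2 + s4 = 27
  4x_1 + x_2 + s5 = 17
  x_1, x_2, s1, s2, s3, s4, s5 ≥ 0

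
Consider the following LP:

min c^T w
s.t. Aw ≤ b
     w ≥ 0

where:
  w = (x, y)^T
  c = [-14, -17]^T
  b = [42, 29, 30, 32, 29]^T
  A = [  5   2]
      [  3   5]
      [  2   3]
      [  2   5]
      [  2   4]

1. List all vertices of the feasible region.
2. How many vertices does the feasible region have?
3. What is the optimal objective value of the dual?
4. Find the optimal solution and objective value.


1. (0, 0), (8.4, 0), (8, 1), (0, 5.8)
2. 4
3. -129
4. x = 8, y = 1, z = -129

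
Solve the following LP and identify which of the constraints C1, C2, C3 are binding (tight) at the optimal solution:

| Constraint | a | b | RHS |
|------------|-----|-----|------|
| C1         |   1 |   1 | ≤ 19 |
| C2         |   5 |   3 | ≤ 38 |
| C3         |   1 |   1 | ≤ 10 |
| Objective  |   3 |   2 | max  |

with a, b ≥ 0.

At a = 4, b = 6, compute slack b - a·x for each constraint:
  C1: 19 − 10 = 9  (slack)
  C2: 38 − 38 = 0  (binding)
  C3: 10 − 10 = 0  (binding)

Optimal: a = 4, b = 6
Binding: C2, C3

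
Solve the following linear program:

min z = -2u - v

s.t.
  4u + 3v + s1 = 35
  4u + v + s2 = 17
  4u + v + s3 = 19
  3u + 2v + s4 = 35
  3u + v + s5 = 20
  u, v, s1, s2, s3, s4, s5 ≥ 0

Evaluate the objective at each vertex of the feasible region:
  z(0, 0) = 0
  z(4.25, 0) = -8.5
  z(2, 9) = -13  ←
  z(0, 11.67) = -11.67
The minimum is at u = 2, v = 9.

u = 2, v = 9, z = -13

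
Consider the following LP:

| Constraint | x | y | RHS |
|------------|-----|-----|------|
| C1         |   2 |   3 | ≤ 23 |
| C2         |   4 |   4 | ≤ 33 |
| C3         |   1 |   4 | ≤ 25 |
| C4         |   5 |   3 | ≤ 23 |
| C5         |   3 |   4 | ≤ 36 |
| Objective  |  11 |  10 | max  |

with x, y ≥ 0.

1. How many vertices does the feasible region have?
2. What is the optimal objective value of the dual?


1. 4
2. 71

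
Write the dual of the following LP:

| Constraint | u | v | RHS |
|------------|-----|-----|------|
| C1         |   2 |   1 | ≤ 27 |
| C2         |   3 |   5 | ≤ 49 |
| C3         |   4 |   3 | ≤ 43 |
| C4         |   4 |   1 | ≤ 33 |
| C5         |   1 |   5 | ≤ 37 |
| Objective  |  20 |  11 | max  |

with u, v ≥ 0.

Primal max cᵀx s.t. Ax ≤ b, x ≥ 0  →  Dual min bᵀy s.t. Aᵀy ≥ c, y ≥ 0.

Minimize: z = 27y1 + 49y2 + 43y3 + 33y4 + 37y5

Subject to:
  2y1 + 3y2 + 4y3 + 4y4 + y5 ≥ 20
  y1 + 5y2 + 3y3 + y4 + 5y5 ≥ 11
  y1, y2, y3, y4, y5 ≥ 0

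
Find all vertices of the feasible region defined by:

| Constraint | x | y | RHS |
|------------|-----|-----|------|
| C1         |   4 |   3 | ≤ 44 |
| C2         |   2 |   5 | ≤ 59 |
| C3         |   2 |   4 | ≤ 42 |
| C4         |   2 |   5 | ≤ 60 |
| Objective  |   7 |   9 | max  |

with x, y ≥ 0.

(0, 0), (11, 0), (5, 8), (0, 10.5)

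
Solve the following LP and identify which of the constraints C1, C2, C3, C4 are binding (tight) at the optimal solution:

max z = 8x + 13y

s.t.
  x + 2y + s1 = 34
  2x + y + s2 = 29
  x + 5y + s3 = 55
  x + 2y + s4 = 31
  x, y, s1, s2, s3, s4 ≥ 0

At x = 10, y = 9, compute slack b - a·x for each constraint:
  C1: 34 − 28 = 6  (slack)
  C2: 29 − 29 = 0  (binding)
  C3: 55 − 55 = 0  (binding)
  C4: 31 − 28 = 3  (slack)

Optimal: x = 10, y = 9
Binding: C2, C3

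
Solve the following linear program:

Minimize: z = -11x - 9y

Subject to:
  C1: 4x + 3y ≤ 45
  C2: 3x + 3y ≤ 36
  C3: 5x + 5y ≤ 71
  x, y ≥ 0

Evaluate the objective at each vertex of the feasible region:
  z(0, 0) = 0
  z(11.25, 0) = -123.8
  z(9, 3) = -126  ←
  z(0, 12) = -108
The minimum is at x = 9, y = 3.

x = 9, y = 3, z = -126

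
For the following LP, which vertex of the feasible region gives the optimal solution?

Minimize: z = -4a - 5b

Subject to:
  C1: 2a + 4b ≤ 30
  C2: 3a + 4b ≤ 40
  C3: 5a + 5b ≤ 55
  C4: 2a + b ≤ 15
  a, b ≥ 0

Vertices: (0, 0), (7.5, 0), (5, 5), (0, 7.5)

Evaluate the objective at each vertex of the feasible region:
  z(0, 0) = 0
  z(7.5, 0) = -30
  z(5, 5) = -45  ←
  z(0, 7.5) = -37.5
The minimum is at a = 5, b = 5.

(5, 5)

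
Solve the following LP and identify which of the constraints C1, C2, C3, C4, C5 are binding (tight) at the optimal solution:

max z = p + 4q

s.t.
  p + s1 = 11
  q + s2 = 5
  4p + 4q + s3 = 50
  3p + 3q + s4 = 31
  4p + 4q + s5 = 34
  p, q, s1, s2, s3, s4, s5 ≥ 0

At p = 3.5, q = 5, compute slack b - a·x for each constraint:
  C1: 11 − 3.5 = 7.5  (slack)
  C2: 5 − 5 = 0  (binding)
  C3: 50 − 34 = 16  (slack)
  C4: 31 − 25.5 = 5.5  (slack)
  C5: 34 − 34 = 0  (binding)

Optimal: p = 3.5, q = 5
Binding: C2, C5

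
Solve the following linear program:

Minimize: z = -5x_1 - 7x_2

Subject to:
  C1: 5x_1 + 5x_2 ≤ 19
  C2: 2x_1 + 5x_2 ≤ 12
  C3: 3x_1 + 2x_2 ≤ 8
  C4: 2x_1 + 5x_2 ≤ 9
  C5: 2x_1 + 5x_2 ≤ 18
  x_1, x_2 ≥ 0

Evaluate the objective at each vertex of the feasible region:
  z(0, 0) = 0
  z(2.667, 0) = -13.33
  z(2, 1) = -17  ←
  z(0, 1.8) = -12.6
The minimum is at x_1 = 2, x_2 = 1.

x_1 = 2, x_2 = 1, z = -17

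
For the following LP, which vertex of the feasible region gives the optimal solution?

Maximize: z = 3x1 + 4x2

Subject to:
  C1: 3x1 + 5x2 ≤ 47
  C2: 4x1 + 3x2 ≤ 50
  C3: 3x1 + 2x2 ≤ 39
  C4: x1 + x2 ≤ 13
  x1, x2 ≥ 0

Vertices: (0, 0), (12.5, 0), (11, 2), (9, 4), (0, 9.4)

Evaluate the objective at each vertex of the feasible region:
  z(0, 0) = 0
  z(12.5, 0) = 37.5
  z(11, 2) = 41
  z(9, 4) = 43  ←
  z(0, 9.4) = 37.6
The maximum is at x1 = 9, x2 = 4.

(9, 4)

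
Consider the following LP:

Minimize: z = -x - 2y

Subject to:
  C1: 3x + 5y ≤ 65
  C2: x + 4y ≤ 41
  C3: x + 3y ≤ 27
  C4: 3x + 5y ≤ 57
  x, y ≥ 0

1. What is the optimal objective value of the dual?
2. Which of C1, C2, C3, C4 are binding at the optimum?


1. -21
2. C3, C4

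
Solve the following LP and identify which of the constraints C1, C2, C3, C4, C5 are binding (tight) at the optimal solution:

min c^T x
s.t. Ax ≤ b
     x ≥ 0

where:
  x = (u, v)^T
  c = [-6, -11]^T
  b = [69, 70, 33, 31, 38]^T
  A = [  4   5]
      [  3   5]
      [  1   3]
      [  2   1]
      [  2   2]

At u = 6, v = 9, compute slack b - a·x for each constraint:
  C1: 69 − 69 = 0  (binding)
  C2: 70 − 63 = 7  (slack)
  C3: 33 − 33 = 0  (binding)
  C4: 31 − 21 = 10  (slack)
  C5: 38 − 30 = 8  (slack)

Optimal: u = 6, v = 9
Binding: C1, C3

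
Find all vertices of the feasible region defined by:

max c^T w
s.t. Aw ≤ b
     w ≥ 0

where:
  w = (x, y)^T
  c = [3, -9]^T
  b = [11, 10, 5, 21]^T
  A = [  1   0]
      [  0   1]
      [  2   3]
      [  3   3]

(0, 0), (2.5, 0), (0, 1.667)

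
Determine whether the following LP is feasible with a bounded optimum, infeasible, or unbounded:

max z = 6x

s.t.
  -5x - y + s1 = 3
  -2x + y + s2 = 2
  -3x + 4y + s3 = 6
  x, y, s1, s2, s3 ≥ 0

Unbounded (objective can increase without bound)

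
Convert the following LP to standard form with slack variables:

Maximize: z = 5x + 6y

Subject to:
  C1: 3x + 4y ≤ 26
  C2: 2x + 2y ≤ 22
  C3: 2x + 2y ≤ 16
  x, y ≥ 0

max z = 5x + 6y

s.t.
  3x + 4y + s1 = 26
  2x + 2y + s2 = 22
  2x + 2y + s3 = 16
  x, y, s1, s2, s3 ≥ 0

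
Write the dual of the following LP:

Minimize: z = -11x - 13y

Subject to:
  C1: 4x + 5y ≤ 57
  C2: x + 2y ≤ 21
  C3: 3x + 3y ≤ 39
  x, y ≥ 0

Primal min cᵀx s.t. Ax ≤ b, x ≥ 0  →  Dual max −bᵀy s.t. Aᵀy ≥ −c, y ≥ 0.

Maximize: z = -57y1 - 21y2 - 39y3

Subject to:
  4y1 + y2 + 3y3 ≥ 11
  5y1 + 2y2 + 3y3 ≥ 13
  y1, y2, y3 ≥ 0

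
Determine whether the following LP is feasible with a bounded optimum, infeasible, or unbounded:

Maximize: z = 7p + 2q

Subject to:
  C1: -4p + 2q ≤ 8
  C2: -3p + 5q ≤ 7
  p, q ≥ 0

Unbounded (objective can increase without bound)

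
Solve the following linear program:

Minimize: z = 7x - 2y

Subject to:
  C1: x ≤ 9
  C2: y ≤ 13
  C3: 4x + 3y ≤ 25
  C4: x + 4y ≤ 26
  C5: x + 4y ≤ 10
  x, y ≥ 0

Evaluate the objective at each vertex of the feasible region:
  z(0, 0) = 0
  z(6.25, 0) = 43.75
  z(5.385, 1.154) = 35.38
  z(0, 2.5) = -5  ←
The minimum is at x = 0, y = 2.5.

x = 0, y = 2.5, z = -5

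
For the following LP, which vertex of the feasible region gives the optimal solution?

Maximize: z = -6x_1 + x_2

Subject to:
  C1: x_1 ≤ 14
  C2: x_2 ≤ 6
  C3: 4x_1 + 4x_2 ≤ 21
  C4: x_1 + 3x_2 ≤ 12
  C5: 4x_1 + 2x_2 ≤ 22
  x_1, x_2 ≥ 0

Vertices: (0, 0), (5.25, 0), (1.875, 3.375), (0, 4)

Evaluate the objective at each vertex of the feasible region:
  z(0, 0) = 0
  z(5.25, 0) = -31.5
  z(1.875, 3.375) = -7.875
  z(0, 4) = 4  ←
The maximum is at x_1 = 0, x_2 = 4.

(0, 4)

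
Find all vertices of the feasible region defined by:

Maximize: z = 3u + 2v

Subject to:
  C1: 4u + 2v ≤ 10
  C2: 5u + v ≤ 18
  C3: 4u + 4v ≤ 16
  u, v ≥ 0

(0, 0), (2.5, 0), (1, 3), (0, 4)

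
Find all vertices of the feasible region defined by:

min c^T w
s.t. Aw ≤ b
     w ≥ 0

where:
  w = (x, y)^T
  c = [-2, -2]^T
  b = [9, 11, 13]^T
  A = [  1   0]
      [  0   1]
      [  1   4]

(0, 0), (9, 0), (9, 1), (0, 3.25)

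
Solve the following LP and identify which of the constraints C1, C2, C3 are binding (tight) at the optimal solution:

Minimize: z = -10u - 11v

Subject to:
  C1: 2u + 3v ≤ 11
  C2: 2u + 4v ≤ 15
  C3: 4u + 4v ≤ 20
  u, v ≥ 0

At u = 4, v = 1, compute slack b - a·x for each constraint:
  C1: 11 − 11 = 0  (binding)
  C2: 15 − 12 = 3  (slack)
  C3: 20 − 20 = 0  (binding)

Optimal: u = 4, v = 1
Binding: C1, C3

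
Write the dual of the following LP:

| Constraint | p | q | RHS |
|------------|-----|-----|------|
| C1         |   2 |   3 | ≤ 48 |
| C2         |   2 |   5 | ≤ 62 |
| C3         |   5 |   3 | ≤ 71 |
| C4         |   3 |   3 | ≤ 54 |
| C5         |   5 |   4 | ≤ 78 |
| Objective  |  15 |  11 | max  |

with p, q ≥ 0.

Primal max cᵀx s.t. Ax ≤ b, x ≥ 0  →  Dual min bᵀy s.t. Aᵀy ≥ c, y ≥ 0.

Minimize: z = 48y1 + 62y2 + 71y3 + 54y4 + 78y5

Subject to:
  2y1 + 2y2 + 5y3 + 3y4 + 5y5 ≥ 15
  3y1 + 5y2 + 3y3 + 3y4 + 4y5 ≥ 11
  y1, y2, y3, y4, y5 ≥ 0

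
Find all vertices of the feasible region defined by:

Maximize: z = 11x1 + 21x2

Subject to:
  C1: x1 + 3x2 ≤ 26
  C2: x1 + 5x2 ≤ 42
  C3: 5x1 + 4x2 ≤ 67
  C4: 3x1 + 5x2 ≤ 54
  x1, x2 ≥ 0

(0, 0), (13.4, 0), (9.154, 5.308), (8, 6), (2, 8), (0, 8.4)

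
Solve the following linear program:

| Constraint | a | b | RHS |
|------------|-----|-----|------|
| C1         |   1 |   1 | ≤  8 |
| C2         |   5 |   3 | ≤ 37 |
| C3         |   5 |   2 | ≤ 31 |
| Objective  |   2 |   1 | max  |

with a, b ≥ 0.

Evaluate the objective at each vertex of the feasible region:
  z(0, 0) = 0
  z(6.2, 0) = 12.4
  z(5, 3) = 13  ←
  z(0, 8) = 8
The maximum is at a = 5, b = 3.

a = 5, b = 3, z = 13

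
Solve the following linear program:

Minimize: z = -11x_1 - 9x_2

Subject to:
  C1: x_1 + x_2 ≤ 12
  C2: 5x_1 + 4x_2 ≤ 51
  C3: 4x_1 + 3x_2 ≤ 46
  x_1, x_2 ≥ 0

Evaluate the objective at each vertex of the feasible region:
  z(0, 0) = 0
  z(10.2, 0) = -112.2
  z(3, 9) = -114  ←
  z(0, 12) = -108
The minimum is at x_1 = 3, x_2 = 9.

x_1 = 3, x_2 = 9, z = -114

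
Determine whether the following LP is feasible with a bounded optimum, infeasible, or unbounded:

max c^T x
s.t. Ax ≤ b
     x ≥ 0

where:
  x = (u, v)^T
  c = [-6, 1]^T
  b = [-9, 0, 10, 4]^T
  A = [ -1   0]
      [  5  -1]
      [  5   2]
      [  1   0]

Infeasible (no feasible solution exists)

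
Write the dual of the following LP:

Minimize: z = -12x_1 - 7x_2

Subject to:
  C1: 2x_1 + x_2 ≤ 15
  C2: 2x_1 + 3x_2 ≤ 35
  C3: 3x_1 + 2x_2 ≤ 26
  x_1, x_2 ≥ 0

Primal min cᵀx s.t. Ax ≤ b, x ≥ 0  →  Dual max −bᵀy s.t. Aᵀy ≥ −c, y ≥ 0.

Maximize: z = -15y1 - 35y2 - 26y3

Subject to:
  2y1 + 2y2 + 3y3 ≥ 12
  y1 + 3y2 + 2y3 ≥ 7
  y1, y2, y3 ≥ 0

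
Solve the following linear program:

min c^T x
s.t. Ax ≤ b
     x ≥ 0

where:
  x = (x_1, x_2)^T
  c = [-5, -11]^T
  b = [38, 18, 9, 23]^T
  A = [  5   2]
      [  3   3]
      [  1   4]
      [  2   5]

Evaluate the objective at each vertex of the feasible region:
  z(0, 0) = 0
  z(6, 0) = -30
  z(5, 1) = -36  ←
  z(0, 2.25) = -24.75
The minimum is at x_1 = 5, x_2 = 1.

x_1 = 5, x_2 = 1, z = -36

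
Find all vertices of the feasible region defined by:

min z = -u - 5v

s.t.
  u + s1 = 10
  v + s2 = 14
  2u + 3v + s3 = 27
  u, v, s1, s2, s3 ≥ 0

(0, 0), (10, 0), (10, 2.333), (0, 9)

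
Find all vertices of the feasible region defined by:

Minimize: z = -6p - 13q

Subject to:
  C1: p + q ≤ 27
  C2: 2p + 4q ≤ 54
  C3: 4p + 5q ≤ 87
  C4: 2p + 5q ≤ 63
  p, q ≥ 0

(0, 0), (21.75, 0), (13, 7), (9, 9), (0, 12.6)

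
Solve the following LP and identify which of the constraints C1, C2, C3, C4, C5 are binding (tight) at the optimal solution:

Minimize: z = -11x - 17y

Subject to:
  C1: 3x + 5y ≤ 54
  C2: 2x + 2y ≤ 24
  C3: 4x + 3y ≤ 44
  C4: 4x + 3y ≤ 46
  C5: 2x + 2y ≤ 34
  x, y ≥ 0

At x = 3, y = 9, compute slack b - a·x for each constraint:
  C1: 54 − 54 = 0  (binding)
  C2: 24 − 24 = 0  (binding)
  C3: 44 − 39 = 5  (slack)
  C4: 46 − 39 = 7  (slack)
  C5: 34 − 24 = 10  (slack)

Optimal: x = 3, y = 9
Binding: C1, C2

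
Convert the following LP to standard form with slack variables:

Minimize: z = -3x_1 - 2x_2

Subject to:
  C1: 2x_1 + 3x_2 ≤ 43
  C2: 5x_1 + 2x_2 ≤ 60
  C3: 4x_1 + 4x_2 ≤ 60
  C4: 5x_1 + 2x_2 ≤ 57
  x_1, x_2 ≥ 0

min z = -3x_1 - 2x_2

s.t.
  2x_1 + 3x_2 + s1 = 43
  5x_1 + 2x_2 + s2 = 60
  4x_1 + 4x_2 + s3 = 60
  5x_1 + 2x_2 + s4 = 57
  x_1, x_2, s1, s2, s3, s4 ≥ 0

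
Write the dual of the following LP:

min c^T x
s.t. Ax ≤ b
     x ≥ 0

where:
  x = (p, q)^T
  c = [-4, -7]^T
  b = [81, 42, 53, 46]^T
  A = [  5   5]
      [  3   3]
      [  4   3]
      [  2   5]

Primal min cᵀx s.t. Ax ≤ b, x ≥ 0  →  Dual max −bᵀy s.t. Aᵀy ≥ −c, y ≥ 0.

Maximize: z = -81y1 - 42y2 - 53y3 - 46y4

Subject to:
  5y1 + 3y2 + 4y3 + 2y4 ≥ 4
  5y1 + 3y2 + 3y3 + 5y4 ≥ 7
  y1, y2, y3, y4 ≥ 0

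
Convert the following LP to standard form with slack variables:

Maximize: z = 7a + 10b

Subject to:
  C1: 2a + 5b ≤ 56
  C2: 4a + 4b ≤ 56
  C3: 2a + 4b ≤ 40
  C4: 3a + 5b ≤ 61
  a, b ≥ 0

max z = 7a + 10b

s.t.
  2a + 5b + s1 = 56
  4a + 4b + s2 = 56
  2a + 4b + s3 = 40
  3a + 5b + s4 = 61
  a, b, s1, s2, s3, s4 ≥ 0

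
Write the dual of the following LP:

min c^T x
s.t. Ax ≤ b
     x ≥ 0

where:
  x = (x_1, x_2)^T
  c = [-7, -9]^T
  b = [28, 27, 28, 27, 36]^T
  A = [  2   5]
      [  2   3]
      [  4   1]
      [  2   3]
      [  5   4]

Primal min cᵀx s.t. Ax ≤ b, x ≥ 0  →  Dual max −bᵀy s.t. Aᵀy ≥ −c, y ≥ 0.

Maximize: z = -28y1 - 27y2 - 28y3 - 27y4 - 36y5

Subject to:
  2y1 + 2y2 + 4y3 + 2y4 + 5y5 ≥ 7
  5y1 + 3y2 + y3 + 3y4 + 4y5 ≥ 9
  y1, y2, y3, y4, y5 ≥ 0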